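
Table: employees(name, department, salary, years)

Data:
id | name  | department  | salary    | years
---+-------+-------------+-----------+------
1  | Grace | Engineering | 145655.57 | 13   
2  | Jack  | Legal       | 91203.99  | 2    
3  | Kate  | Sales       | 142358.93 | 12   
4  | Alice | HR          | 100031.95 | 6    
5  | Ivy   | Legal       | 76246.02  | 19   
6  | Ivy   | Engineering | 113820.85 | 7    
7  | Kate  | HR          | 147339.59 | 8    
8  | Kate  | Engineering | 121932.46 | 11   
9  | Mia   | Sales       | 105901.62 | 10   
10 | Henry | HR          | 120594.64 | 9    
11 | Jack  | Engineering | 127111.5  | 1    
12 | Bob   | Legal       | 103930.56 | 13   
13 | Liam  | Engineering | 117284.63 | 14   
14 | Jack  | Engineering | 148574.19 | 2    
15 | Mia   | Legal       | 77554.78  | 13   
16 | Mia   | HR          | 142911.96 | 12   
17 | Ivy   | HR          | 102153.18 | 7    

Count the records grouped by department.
SELECT department, COUNT(*) as count
FROM employees
GROUP BY department

Result:
  Engineering: 6
  HR: 5
  Legal: 4
  Sales: 2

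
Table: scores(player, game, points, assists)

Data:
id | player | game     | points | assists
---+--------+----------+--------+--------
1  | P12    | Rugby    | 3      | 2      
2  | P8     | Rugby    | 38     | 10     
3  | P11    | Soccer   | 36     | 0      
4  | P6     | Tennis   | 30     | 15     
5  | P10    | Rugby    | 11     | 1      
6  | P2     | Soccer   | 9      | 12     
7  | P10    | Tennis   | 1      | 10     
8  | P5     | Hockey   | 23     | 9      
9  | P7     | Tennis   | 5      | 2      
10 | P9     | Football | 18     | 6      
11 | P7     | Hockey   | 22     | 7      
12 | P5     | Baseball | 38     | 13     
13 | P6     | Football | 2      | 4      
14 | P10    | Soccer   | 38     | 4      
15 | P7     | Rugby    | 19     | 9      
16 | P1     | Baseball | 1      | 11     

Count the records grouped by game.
SELECT game, COUNT(*) as count
FROM scores
GROUP BY game

Result:
  Baseball: 2
  Football: 2
  Hockey: 2
  Rugby: 4
  Soccer: 3
  Tennis: 3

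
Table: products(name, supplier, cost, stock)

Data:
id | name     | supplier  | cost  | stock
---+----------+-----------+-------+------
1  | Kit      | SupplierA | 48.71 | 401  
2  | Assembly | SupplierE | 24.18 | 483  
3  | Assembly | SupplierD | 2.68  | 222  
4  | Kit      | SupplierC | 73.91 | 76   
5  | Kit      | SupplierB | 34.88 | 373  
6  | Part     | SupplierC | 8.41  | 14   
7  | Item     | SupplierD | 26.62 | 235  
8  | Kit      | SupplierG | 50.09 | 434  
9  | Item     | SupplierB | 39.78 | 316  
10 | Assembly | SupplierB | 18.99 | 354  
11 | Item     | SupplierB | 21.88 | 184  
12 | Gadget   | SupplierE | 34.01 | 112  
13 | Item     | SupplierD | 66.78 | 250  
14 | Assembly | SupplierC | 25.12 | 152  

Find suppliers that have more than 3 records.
SELECT supplier, COUNT(*) as cnt
FROM products
GROUP BY supplier
HAVING COUNT(*) > 3

Result:
  SupplierB: 4

Note: HAVING filters groups after aggregation, WHERE filters rows before.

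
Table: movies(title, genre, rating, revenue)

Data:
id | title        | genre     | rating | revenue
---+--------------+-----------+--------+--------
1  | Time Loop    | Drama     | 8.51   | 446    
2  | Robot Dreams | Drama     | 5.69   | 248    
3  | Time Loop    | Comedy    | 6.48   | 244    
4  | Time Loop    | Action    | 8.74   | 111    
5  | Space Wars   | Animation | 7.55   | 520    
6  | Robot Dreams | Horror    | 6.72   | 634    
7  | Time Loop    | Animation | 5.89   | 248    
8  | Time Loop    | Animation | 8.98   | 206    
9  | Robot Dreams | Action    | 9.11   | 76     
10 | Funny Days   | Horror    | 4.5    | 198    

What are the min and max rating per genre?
SELECT genre, MIN(rating), MAX(rating)
FROM movies
GROUP BY genre

Result:
  Action: min=8.74, max=9.11
  Animation: min=5.89, max=8.98
  Comedy: min=6.48, max=6.48
  Drama: min=5.69, max=8.51
  Horror: min=4.50, max=6.72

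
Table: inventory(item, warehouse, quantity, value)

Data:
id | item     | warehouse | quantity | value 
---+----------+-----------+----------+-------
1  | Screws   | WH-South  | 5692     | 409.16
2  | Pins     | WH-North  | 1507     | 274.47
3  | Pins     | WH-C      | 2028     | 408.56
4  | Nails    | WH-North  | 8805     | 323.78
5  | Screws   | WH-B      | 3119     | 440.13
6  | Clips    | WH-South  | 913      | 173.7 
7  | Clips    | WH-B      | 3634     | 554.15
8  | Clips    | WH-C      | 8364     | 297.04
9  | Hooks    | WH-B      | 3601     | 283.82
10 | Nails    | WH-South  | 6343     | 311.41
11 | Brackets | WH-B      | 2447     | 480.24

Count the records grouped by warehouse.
SELECT warehouse, COUNT(*) as count
FROM inventory
GROUP BY warehouse

Result:
  WH-B: 4
  WH-C: 2
  WH-North: 2
  WH-South: 3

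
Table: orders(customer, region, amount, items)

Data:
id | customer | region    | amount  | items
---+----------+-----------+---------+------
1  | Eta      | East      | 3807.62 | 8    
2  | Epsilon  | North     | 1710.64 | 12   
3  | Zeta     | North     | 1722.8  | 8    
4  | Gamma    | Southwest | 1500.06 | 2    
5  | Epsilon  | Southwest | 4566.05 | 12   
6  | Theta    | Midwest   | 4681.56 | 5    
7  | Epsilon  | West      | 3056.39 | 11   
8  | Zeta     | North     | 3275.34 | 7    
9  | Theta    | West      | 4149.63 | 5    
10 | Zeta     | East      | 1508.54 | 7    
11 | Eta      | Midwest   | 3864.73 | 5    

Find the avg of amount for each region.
SELECT region, AVG(amount) as result
FROM orders
GROUP BY region

Result:
  East: 2658.08
  Midwest: 4273.15
  North: 2236.26
  Southwest: 3033.06
  West: 3603.01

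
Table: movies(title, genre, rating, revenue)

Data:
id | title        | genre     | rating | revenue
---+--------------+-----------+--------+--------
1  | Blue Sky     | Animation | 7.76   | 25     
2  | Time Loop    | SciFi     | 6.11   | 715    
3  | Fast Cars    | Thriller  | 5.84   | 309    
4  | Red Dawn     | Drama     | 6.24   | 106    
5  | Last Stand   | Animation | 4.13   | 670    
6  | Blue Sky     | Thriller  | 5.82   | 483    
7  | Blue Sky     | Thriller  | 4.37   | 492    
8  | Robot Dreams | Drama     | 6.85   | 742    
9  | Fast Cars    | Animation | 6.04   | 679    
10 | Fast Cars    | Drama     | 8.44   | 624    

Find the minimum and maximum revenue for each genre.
SELECT genre, MIN(revenue), MAX(revenue)
FROM movies
GROUP BY genre

Result:
  Animation: min=25, max=679
  Drama: min=106, max=742
  SciFi: min=715, max=715
  Thriller: min=309, max=492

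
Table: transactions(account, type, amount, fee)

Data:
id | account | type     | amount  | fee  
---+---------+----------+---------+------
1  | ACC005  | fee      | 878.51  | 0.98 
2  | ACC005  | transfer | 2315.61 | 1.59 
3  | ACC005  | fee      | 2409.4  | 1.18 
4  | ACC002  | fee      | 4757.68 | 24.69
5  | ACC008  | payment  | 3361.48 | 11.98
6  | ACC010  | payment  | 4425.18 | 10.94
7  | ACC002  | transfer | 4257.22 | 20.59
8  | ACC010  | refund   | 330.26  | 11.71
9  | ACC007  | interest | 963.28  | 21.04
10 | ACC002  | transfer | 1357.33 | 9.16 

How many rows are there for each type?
SELECT type, COUNT(*) as count
FROM transactions
GROUP BY type

Result:
  fee: 3
  interest: 1
  payment: 2
  refund: 1
  transfer: 3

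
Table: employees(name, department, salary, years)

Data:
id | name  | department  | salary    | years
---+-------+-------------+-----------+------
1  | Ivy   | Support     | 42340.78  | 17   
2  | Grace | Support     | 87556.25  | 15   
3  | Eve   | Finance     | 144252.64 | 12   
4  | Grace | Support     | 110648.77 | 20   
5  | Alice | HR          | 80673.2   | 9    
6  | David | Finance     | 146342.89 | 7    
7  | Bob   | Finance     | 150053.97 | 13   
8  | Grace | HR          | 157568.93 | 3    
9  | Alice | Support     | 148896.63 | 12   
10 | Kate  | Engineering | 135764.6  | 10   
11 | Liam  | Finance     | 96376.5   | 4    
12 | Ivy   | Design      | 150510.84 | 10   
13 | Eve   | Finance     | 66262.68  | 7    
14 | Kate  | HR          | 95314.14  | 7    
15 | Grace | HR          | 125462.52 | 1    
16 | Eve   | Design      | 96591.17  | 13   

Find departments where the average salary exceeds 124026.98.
SELECT department, AVG(salary)
FROM employees
GROUP BY department
HAVING AVG(salary) > 124026.98

Result:
  Engineering: avg=135764.60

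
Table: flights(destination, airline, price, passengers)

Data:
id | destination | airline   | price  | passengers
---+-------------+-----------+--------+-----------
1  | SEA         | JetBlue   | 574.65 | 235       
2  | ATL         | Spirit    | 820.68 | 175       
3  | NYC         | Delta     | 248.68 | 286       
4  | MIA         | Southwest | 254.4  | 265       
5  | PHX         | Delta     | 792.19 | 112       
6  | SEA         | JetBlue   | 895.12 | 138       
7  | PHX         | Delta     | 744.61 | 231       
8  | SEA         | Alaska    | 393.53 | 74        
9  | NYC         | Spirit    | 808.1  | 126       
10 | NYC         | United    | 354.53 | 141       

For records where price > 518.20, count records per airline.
SELECT airline, COUNT(*)
FROM flights
WHERE price > 518.20
GROUP BY airline

Note: WHERE filters rows before grouping.

Result:
  Delta: 2
  JetBlue: 2
  Spirit: 2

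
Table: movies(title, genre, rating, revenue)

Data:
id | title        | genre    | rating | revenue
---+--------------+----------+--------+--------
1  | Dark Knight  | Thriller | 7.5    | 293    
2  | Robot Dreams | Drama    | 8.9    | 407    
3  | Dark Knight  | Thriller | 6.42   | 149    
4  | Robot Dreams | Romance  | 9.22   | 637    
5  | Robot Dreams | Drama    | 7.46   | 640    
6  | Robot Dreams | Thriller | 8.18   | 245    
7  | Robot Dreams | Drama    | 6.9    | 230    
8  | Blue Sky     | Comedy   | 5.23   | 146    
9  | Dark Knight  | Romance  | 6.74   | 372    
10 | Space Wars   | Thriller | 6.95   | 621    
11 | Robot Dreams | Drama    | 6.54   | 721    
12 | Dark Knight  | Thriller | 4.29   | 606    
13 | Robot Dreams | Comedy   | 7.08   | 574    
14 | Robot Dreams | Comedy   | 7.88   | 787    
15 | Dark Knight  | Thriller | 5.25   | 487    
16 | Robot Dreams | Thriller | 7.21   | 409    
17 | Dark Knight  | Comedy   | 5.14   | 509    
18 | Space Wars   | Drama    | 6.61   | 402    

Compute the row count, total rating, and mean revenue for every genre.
SELECT genre,
       COUNT(*) as cnt,
       SUM(rating) as total_rating,
       AVG(revenue) as avg_revenue
FROM movies
GROUP BY genre

Result:
  Comedy: 4 records, 25.33 total rating, 504.00 avg revenue
  Drama: 5 records, 36.41 total rating, 480.00 avg revenue
  Romance: 2 records, 15.96 total rating, 504.50 avg revenue
  Thriller: 7 records, 45.80 total rating, 401.43 avg revenue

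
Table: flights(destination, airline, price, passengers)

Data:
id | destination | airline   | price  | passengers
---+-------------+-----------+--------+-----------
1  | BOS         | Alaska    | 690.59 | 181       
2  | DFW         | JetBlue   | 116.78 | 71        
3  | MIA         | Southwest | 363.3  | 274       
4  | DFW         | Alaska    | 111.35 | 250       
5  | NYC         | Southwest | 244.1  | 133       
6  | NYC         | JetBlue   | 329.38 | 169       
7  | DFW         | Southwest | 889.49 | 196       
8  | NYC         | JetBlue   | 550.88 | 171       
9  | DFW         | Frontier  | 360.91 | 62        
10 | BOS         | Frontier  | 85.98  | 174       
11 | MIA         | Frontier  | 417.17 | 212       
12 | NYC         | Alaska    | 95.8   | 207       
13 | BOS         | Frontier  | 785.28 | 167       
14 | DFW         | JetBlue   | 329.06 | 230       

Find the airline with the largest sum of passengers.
SELECT airline, SUM(passengers) as val
FROM flights
GROUP BY airline
ORDER BY val DESC
LIMIT 1

Result: JetBlue with sum(passengers) = 641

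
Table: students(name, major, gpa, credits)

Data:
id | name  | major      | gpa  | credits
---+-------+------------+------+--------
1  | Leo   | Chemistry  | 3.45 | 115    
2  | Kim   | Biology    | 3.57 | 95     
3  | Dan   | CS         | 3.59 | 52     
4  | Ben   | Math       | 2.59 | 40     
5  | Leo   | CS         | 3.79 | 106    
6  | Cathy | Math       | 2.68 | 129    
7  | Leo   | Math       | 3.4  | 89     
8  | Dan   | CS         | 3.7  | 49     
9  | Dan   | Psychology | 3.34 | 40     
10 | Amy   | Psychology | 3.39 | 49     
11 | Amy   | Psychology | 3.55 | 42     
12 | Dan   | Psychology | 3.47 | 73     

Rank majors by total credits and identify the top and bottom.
SELECT major, SUM(credits)
FROM students
GROUP BY major
ORDER BY SUM(credits)

All groups:
  Biology: 95
  Chemistry: 115
  Psychology: 204
  CS: 207
  Math: 258

Highest: Math (258)
Lowest: Biology (95)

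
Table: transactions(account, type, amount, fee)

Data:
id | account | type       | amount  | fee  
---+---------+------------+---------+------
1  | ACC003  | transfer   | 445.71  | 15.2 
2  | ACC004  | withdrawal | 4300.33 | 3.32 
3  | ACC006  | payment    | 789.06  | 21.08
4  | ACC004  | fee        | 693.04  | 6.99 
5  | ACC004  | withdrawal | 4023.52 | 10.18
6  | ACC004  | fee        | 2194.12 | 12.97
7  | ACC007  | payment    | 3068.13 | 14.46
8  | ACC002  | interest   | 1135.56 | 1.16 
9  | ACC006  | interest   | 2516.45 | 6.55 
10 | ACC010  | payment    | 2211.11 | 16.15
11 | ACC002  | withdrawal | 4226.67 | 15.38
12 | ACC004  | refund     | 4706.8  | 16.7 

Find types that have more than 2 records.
SELECT type, COUNT(*) as cnt
FROM transactions
GROUP BY type
HAVING COUNT(*) > 2

Result:
  payment: 3
  withdrawal: 3

Note: HAVING filters groups after aggregation, WHERE filters rows before.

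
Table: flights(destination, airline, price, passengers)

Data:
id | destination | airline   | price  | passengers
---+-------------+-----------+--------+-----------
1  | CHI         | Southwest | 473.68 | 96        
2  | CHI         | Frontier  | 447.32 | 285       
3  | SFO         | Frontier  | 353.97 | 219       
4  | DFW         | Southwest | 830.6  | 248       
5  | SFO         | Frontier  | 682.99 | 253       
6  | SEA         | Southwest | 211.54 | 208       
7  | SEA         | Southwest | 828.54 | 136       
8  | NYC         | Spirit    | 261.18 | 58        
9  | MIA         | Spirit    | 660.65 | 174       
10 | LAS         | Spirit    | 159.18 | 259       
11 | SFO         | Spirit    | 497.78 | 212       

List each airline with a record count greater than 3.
SELECT airline, COUNT(*) as cnt
FROM flights
GROUP BY airline
HAVING COUNT(*) > 3

Result:
  Southwest: 4
  Spirit: 4

Note: HAVING filters groups after aggregation, WHERE filters rows before.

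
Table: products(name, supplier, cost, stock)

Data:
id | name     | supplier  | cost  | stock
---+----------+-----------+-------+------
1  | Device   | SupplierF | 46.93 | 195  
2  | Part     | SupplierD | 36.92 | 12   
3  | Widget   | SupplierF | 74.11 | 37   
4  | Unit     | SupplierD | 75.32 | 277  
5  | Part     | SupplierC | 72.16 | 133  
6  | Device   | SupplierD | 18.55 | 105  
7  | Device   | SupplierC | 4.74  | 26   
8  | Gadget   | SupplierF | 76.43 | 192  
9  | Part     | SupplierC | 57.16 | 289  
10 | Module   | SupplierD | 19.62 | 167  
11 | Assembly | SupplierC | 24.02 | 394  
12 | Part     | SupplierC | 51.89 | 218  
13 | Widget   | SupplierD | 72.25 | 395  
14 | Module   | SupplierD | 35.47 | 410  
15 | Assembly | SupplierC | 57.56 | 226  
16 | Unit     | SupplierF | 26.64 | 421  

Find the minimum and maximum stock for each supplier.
SELECT supplier, MIN(stock), MAX(stock)
FROM products
GROUP BY supplier

Result:
  SupplierC: min=26, max=394
  SupplierD: min=12, max=410
  SupplierF: min=37, max=421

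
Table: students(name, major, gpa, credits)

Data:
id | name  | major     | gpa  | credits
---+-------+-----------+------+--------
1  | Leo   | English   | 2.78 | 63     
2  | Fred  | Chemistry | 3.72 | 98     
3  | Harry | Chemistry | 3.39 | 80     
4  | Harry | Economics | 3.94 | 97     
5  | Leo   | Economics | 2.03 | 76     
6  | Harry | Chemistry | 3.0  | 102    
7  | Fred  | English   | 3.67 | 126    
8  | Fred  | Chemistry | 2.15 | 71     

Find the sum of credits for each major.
SELECT major, SUM(credits) as result
FROM students
GROUP BY major

Result:
  Chemistry: 351
  Economics: 173
  English: 189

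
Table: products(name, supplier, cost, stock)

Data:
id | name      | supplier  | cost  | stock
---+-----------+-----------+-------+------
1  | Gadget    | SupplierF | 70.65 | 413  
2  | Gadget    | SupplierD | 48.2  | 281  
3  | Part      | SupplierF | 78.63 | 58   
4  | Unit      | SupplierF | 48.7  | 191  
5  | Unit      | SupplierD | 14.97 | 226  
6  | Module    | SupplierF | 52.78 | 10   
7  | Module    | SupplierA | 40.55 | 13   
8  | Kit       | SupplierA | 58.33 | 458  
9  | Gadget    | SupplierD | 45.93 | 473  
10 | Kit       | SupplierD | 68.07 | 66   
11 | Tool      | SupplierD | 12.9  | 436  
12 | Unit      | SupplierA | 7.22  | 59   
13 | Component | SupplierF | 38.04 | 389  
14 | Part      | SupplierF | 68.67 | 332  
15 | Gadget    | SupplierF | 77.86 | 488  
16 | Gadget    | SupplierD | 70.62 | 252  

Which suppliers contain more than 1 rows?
SELECT supplier, COUNT(*) as cnt
FROM products
GROUP BY supplier
HAVING COUNT(*) > 1

Result:
  SupplierA: 3
  SupplierD: 6
  SupplierF: 7

Note: HAVING filters groups after aggregation, WHERE filters rows before.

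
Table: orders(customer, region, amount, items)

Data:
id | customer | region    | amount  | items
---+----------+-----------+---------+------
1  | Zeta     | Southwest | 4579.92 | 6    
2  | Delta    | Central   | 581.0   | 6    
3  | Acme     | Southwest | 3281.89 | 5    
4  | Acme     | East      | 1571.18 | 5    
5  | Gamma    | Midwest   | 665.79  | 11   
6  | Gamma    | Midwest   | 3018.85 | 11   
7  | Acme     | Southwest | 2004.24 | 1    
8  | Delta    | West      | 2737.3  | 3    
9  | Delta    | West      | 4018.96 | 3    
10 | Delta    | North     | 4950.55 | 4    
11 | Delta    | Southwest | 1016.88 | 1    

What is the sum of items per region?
SELECT region, SUM(items) as result
FROM orders
GROUP BY region

Result:
  Central: 6
  East: 5
  Midwest: 22
  North: 4
  Southwest: 13
  West: 6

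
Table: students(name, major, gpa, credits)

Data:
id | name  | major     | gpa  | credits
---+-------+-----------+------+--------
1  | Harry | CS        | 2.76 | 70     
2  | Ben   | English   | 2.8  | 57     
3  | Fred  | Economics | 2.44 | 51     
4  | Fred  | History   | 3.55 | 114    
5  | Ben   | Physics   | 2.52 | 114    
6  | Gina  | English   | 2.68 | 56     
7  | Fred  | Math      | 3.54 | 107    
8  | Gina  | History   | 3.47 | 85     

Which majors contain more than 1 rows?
SELECT major, COUNT(*) as cnt
FROM students
GROUP BY major
HAVING COUNT(*) > 1

Result:
  English: 2
  History: 2

Note: HAVING filters groups after aggregation, WHERE filters rows before.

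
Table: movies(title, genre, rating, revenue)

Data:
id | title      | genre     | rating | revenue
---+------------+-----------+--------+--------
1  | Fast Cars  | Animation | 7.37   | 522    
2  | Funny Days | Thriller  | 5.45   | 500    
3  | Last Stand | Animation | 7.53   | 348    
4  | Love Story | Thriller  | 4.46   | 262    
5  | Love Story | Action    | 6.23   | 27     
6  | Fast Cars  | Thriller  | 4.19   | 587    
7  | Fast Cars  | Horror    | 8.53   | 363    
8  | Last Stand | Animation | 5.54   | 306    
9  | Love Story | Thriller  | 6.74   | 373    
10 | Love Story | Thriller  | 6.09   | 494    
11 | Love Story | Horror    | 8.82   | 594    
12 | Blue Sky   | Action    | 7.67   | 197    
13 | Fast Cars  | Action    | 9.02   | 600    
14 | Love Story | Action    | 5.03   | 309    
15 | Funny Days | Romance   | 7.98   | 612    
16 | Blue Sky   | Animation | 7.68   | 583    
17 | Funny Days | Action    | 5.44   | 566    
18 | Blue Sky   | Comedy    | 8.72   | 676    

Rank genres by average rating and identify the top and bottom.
SELECT genre, AVG(rating)
FROM movies
GROUP BY genre
ORDER BY AVG(rating)

All groups:
  Thriller: 5.39
  Action: 6.68
  Animation: 7.03
  Romance: 7.98
  Horror: 8.68
  Comedy: 8.72

Highest: Comedy (8.72)
Lowest: Thriller (5.39)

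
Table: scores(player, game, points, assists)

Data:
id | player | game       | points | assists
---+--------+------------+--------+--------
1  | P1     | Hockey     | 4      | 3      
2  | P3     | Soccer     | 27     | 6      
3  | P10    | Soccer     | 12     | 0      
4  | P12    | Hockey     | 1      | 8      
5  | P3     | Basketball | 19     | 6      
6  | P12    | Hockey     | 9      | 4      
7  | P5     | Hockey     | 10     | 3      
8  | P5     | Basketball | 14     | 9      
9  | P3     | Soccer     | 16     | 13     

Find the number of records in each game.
SELECT game, COUNT(*) as count
FROM scores
GROUP BY game

Result:
  Basketball: 2
  Hockey: 4
  Soccer: 3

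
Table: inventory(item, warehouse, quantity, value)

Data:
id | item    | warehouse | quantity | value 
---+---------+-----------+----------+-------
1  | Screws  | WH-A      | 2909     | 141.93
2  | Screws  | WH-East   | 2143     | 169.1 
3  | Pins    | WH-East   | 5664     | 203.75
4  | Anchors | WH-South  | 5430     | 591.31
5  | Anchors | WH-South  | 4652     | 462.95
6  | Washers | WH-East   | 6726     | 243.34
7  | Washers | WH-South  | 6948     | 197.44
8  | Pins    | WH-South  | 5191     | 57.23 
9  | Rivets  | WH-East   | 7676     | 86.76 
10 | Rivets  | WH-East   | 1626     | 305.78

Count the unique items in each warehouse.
SELECT warehouse, COUNT(DISTINCT item)
FROM inventory
GROUP BY warehouse

Result:
  WH-A: 1 distinct
  WH-East: 4 distinct
  WH-South: 3 distinct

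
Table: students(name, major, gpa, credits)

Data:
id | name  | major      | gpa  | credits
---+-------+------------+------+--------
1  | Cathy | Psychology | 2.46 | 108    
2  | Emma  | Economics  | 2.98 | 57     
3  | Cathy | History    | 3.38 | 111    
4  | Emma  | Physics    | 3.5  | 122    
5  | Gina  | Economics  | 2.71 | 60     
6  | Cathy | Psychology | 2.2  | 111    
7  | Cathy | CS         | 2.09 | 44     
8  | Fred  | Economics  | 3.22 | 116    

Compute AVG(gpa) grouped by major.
SELECT major, AVG(gpa) as result
FROM students
GROUP BY major

Result:
  CS: 2.09
  Economics: 2.97
  History: 3.38
  Physics: 3.50
  Psychology: 2.33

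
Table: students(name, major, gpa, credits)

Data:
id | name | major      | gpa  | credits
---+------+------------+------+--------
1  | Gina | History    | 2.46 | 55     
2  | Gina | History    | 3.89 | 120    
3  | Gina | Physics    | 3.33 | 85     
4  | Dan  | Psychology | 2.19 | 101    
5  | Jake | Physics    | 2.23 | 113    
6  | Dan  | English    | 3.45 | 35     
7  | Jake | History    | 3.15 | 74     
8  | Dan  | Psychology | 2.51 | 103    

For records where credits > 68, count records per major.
SELECT major, COUNT(*)
FROM students
WHERE credits > 68
GROUP BY major

Note: WHERE filters rows before grouping.

Result:
  History: 2
  Physics: 2
  Psychology: 2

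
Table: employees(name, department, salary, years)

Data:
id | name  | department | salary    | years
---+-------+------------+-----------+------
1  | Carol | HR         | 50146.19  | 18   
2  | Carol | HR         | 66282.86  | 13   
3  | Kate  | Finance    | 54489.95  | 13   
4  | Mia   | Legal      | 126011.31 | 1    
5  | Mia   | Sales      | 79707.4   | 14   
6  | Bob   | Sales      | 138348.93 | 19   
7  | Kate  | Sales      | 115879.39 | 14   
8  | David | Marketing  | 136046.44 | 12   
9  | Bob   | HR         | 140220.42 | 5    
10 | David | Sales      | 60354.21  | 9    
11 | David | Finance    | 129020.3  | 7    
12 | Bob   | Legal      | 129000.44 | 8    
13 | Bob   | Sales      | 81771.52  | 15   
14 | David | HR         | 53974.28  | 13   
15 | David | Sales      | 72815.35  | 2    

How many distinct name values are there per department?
SELECT department, COUNT(DISTINCT name)
FROM employees
GROUP BY department

Result:
  Finance: 2 distinct
  HR: 3 distinct
  Legal: 2 distinct
  Marketing: 1 distinct
  Sales: 4 distinct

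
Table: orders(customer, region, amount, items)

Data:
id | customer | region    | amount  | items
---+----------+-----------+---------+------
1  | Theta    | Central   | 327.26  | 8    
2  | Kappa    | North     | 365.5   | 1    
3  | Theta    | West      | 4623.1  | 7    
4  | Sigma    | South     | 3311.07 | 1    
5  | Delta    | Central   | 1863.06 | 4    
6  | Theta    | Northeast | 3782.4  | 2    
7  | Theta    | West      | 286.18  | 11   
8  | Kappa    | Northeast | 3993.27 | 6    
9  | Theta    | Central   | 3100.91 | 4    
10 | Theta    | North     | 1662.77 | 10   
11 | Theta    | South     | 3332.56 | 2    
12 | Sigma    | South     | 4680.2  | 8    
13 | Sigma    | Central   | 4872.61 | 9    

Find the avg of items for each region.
SELECT region, AVG(items) as result
FROM orders
GROUP BY region

Result:
  Central: 6.25
  North: 5.50
  Northeast: 4.00
  South: 3.67
  West: 9.00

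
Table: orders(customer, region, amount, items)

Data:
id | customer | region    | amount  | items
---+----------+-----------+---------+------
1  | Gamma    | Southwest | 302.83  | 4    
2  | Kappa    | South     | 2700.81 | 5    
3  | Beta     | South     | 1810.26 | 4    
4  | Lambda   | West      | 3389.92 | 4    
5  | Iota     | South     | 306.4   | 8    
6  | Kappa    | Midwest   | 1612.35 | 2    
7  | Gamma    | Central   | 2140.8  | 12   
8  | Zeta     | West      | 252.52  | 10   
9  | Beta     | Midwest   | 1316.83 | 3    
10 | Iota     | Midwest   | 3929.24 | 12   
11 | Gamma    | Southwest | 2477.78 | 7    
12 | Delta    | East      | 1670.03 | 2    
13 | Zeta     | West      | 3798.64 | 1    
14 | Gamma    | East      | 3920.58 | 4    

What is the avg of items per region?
SELECT region, AVG(items) as result
FROM orders
GROUP BY region

Result:
  Central: 12.00
  East: 3.00
  Midwest: 5.67
  South: 5.67
  Southwest: 5.50
  West: 5.00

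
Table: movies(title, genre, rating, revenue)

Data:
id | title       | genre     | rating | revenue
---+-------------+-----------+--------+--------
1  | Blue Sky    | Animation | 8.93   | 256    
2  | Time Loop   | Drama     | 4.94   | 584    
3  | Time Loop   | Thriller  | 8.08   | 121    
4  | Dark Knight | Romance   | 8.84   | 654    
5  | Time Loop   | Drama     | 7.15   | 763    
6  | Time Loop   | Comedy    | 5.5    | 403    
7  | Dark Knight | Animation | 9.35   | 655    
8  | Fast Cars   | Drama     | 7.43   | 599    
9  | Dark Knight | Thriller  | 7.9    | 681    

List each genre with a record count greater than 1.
SELECT genre, COUNT(*) as cnt
FROM movies
GROUP BY genre
HAVING COUNT(*) > 1

Result:
  Animation: 2
  Drama: 3
  Thriller: 2

Note: HAVING filters groups after aggregation, WHERE filters rows before.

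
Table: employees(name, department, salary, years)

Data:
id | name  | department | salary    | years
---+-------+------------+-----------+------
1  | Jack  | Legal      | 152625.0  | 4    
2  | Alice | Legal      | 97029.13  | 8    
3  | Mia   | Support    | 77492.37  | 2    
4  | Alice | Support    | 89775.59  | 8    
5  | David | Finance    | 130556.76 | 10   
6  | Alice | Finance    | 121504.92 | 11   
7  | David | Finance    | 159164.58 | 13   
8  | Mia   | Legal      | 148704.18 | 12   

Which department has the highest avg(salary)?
SELECT department, AVG(salary) as val
FROM employees
GROUP BY department
ORDER BY val DESC
LIMIT 1

Result: Finance with avg(salary) = 137075.42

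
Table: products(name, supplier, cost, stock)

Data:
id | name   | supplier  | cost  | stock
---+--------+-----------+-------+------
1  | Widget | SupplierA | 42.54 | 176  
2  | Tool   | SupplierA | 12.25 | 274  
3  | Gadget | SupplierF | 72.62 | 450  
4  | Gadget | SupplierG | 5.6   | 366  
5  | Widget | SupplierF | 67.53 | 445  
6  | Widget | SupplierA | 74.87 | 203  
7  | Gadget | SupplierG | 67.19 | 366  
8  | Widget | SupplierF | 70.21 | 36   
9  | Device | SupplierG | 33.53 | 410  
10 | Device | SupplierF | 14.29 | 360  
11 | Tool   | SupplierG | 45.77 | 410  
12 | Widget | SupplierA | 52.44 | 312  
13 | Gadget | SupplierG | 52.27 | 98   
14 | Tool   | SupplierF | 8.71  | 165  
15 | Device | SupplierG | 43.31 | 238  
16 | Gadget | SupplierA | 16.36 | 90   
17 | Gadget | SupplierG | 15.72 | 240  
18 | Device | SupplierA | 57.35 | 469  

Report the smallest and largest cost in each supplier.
SELECT supplier, MIN(cost), MAX(cost)
FROM products
GROUP BY supplier

Result:
  SupplierA: min=12.25, max=74.87
  SupplierF: min=8.71, max=72.62
  SupplierG: min=5.60, max=67.19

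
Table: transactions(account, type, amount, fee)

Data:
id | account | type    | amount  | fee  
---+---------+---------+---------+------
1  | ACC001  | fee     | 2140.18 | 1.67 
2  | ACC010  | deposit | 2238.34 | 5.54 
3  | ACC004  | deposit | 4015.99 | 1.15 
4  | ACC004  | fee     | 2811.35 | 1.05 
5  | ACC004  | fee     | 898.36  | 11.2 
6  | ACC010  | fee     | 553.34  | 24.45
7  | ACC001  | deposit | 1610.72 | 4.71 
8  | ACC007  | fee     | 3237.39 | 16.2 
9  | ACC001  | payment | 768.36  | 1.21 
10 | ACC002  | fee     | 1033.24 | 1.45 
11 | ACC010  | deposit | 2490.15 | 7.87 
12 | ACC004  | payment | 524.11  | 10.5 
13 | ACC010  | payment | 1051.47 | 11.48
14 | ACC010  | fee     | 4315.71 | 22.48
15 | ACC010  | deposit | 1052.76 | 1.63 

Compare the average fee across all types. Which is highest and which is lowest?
SELECT type, AVG(fee)
FROM transactions
GROUP BY type
ORDER BY AVG(fee)

All groups:
  deposit: 4.18
  payment: 7.73
  fee: 11.21

Highest: fee (11.21)
Lowest: deposit (4.18)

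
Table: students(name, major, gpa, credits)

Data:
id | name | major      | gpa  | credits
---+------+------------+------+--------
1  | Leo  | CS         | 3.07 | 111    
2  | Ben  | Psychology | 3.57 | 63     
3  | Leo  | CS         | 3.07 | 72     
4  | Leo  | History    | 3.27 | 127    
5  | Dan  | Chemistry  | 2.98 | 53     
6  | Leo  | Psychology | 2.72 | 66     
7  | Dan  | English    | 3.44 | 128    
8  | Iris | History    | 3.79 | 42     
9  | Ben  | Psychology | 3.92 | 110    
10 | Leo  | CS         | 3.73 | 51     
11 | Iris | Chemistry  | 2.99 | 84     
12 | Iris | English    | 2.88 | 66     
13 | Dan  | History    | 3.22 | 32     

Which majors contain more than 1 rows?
SELECT major, COUNT(*) as cnt
FROM students
GROUP BY major
HAVING COUNT(*) > 1

Result:
  CS: 3
  Chemistry: 2
  English: 2
  History: 3
  Psychology: 3

Note: HAVING filters groups after aggregation, WHERE filters rows before.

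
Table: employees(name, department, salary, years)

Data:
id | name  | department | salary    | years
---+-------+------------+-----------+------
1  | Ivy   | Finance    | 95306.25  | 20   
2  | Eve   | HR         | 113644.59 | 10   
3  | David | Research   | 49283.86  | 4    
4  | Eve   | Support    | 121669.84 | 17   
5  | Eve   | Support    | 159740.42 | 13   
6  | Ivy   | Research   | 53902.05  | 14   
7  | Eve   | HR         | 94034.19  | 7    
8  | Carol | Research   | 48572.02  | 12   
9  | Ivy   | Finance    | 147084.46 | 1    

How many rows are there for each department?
SELECT department, COUNT(*) as count
FROM employees
GROUP BY department

Result:
  Finance: 2
  HR: 2
  Research: 3
  Support: 2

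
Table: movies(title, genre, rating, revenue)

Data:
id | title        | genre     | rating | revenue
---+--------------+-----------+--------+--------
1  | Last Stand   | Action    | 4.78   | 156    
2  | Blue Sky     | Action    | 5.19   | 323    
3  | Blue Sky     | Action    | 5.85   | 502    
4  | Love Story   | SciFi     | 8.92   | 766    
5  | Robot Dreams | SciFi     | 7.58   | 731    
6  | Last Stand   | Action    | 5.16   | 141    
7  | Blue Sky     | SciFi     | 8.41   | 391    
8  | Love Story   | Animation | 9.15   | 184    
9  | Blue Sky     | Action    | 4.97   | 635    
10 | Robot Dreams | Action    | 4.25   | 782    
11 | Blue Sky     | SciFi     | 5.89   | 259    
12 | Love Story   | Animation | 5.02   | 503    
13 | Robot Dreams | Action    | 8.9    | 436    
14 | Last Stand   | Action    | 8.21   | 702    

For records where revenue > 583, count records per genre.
SELECT genre, COUNT(*)
FROM movies
WHERE revenue > 583
GROUP BY genre

Note: WHERE filters rows before grouping.

Result:
  Action: 3
  SciFi: 2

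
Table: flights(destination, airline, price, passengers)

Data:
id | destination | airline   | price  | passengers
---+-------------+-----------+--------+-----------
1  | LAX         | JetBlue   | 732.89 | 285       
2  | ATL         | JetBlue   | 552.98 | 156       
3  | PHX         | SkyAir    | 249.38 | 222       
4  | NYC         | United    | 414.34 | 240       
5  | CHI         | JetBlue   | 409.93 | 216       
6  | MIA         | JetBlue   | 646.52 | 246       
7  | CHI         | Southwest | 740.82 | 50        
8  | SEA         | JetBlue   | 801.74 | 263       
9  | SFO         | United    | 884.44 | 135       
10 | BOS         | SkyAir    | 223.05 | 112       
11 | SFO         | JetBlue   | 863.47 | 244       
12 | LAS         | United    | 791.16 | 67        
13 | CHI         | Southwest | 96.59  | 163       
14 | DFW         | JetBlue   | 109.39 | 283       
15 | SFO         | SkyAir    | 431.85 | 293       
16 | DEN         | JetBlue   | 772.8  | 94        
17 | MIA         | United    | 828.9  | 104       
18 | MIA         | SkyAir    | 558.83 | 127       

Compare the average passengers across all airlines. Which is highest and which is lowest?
SELECT airline, AVG(passengers)
FROM flights
GROUP BY airline
ORDER BY AVG(passengers)

All groups:
  Southwest: 106.50
  United: 136.50
  SkyAir: 188.50
  JetBlue: 223.38

Highest: JetBlue (223.38)
Lowest: Southwest (106.50)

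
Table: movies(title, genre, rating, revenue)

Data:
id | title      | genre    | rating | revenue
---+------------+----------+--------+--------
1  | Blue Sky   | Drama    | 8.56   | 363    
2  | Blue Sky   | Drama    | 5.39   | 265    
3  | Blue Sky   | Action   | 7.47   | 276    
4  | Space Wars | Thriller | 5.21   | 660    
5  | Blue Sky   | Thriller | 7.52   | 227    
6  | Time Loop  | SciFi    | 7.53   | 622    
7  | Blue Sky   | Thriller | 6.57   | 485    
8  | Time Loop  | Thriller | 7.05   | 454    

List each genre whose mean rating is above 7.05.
SELECT genre, AVG(rating)
FROM movies
GROUP BY genre
HAVING AVG(rating) > 7.05

Result:
  Action: avg=7.47
  SciFi: avg=7.53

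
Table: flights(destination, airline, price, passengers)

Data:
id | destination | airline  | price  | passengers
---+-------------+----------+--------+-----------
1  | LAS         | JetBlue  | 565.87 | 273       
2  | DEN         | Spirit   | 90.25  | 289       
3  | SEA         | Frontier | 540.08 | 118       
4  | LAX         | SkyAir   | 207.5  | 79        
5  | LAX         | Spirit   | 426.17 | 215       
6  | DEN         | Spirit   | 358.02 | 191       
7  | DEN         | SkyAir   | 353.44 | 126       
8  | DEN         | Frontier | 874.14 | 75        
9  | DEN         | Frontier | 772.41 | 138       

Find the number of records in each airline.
SELECT airline, COUNT(*) as count
FROM flights
GROUP BY airline

Result:
  Frontier: 3
  JetBlue: 1
  SkyAir: 2
  Spirit: 3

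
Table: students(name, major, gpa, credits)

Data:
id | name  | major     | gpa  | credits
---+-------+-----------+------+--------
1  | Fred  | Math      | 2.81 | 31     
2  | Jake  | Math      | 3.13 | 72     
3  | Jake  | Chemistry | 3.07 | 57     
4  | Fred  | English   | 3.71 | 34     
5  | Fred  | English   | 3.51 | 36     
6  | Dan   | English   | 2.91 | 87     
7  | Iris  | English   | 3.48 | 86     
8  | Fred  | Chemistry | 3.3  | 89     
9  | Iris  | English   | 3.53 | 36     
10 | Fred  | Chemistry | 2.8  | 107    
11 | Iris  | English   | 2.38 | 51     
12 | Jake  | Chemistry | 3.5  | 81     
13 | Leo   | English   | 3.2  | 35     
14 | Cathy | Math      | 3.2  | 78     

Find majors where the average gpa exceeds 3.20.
SELECT major, AVG(gpa)
FROM students
GROUP BY major
HAVING AVG(gpa) > 3.20

Result:
  English: avg=3.25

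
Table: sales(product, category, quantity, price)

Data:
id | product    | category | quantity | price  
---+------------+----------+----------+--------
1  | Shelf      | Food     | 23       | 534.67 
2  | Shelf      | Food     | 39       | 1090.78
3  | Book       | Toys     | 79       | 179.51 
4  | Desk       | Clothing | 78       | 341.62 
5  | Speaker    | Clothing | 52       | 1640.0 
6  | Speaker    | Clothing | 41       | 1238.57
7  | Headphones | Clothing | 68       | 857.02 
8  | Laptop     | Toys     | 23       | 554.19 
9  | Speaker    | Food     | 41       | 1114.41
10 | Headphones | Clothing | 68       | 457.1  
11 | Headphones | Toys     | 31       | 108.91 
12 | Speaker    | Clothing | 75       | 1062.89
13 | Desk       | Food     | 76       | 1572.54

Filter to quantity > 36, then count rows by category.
SELECT category, COUNT(*)
FROM sales
WHERE quantity > 36
GROUP BY category

Note: WHERE filters rows before grouping.

Result:
  Clothing: 6
  Food: 3
  Toys: 1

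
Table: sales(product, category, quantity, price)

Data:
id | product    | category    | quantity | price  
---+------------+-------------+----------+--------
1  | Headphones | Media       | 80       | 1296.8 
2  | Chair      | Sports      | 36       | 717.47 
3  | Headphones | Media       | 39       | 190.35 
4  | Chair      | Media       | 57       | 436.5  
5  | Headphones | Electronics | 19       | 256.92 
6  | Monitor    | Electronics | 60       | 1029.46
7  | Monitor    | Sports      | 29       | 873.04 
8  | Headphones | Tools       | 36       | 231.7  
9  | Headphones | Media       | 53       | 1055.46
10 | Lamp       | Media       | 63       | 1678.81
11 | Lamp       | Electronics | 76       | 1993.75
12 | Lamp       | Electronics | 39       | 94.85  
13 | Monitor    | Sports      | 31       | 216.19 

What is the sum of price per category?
SELECT category, SUM(price) as result
FROM sales
GROUP BY category

Result:
  Electronics: 3374.98
  Media: 4657.92
  Sports: 1806.70
  Tools: 231.70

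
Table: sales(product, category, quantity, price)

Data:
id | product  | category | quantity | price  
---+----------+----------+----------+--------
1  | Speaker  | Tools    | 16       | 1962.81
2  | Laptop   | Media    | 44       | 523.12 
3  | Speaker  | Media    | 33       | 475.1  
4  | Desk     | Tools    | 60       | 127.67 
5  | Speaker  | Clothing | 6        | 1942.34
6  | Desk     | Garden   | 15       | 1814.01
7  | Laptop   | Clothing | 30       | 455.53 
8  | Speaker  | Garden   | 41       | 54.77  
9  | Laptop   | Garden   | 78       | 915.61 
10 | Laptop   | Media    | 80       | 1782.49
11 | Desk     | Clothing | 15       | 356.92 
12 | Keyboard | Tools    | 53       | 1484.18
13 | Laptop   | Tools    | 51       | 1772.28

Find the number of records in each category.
SELECT category, COUNT(*) as count
FROM sales
GROUP BY category

Result:
  Clothing: 3
  Garden: 3
  Media: 3
  Tools: 4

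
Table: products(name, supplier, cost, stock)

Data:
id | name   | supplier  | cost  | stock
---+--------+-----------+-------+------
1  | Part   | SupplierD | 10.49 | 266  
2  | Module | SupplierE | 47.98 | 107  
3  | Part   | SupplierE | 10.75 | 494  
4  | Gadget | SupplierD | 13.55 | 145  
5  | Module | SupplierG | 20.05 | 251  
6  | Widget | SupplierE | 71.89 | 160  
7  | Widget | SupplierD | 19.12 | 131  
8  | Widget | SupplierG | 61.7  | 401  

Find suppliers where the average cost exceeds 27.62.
SELECT supplier, AVG(cost)
FROM products
GROUP BY supplier
HAVING AVG(cost) > 27.62

Result:
  SupplierE: avg=43.54
  SupplierG: avg=40.88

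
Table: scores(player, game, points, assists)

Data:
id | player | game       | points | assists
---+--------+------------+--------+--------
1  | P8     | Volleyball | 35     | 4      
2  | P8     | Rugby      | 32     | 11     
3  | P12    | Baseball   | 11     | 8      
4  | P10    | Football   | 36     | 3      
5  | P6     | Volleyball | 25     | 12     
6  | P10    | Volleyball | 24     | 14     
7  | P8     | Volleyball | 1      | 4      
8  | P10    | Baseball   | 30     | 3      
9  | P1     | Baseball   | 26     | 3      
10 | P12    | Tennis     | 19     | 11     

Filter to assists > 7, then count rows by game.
SELECT game, COUNT(*)
FROM scores
WHERE assists > 7
GROUP BY game

Note: WHERE filters rows before grouping.

Result:
  Baseball: 1
  Rugby: 1
  Tennis: 1
  Volleyball: 2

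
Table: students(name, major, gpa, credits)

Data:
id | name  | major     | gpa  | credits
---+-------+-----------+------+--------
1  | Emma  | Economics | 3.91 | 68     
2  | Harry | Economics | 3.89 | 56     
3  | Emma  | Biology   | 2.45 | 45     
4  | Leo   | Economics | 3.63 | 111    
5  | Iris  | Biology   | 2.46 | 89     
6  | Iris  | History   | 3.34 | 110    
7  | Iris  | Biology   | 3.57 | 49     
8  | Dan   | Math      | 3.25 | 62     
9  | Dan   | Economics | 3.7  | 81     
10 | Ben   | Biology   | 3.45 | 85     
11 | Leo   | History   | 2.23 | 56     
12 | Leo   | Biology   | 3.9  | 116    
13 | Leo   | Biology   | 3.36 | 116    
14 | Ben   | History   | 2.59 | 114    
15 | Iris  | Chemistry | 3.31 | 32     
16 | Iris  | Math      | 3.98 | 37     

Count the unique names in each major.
SELECT major, COUNT(DISTINCT name)
FROM students
GROUP BY major

Result:
  Biology: 4 distinct
  Chemistry: 1 distinct
  Economics: 4 distinct
  History: 3 distinct
  Math: 2 distinct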